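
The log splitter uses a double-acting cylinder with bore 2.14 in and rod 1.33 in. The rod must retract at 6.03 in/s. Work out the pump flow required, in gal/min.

Rod-side annular area A_ann = π/4 × (2.14² − 1.33²) = 2.208 in^2
Q = A × v

Q ≈ 3.46 gal/min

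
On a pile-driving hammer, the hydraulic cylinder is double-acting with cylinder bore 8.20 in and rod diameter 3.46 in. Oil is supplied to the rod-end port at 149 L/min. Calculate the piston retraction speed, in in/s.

Rod-side annular area A_ann = π/4 × (8.20² − 3.46²) = 43.41 in^2
Flow into the rod-end port fills the annular volume.
v = Q / A

v ≈ 3.49 in/s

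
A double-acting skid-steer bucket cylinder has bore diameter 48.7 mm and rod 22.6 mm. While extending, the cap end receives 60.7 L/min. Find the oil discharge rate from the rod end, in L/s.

Q_out ≈ 0.794 L/s

Cap-side area A_cap = π/4 × (48.7 mm)² = 1863 mm^2
Rod-side annular area A_ann = π/4 × (48.7² − 22.6²) = 1462 mm^2
Piston speed v = Q_in/A_cap; rod-end outflow Q_out = v × A_ann = Q_in × A_ann/A_cap.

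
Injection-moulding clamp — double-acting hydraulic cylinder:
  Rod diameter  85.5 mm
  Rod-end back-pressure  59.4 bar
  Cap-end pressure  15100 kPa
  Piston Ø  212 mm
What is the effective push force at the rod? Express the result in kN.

F ≈ 357 kN

Cap-side area A_cap = π/4 × (212 mm)² = 35300 mm^2
Rod-side annular area A_ann = π/4 × (212² − 85.5²) = 29560 mm^2
Net thrust = P_cap·A_cap − P_rod·A_ann = 533.0 kN − 175.6 kN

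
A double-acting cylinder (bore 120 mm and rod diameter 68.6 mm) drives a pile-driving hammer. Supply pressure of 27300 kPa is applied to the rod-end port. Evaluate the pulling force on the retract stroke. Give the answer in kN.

Rod-side annular area A_ann = π/4 × (120² − 68.6²) = 7614 mm^2
On retraction the pressure acts on the annular area (bore minus rod).
F = P × A_ann

F ≈ 208 kN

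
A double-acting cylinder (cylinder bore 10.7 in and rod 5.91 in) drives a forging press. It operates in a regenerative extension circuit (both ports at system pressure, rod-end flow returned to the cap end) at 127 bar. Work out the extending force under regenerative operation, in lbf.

With equal pressure on both faces, forces on the annular region cancel; the net push is pressure × rod cross-section.
Rod cross-section A_rod = π/4 × (5.91 in)² = 27.43 in^2
F = P × A_rod

F ≈ 50500 lbf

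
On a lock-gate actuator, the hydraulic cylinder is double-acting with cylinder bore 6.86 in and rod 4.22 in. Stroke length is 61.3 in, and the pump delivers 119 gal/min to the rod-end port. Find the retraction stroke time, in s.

Rod-side annular area A_ann = π/4 × (6.86² − 4.22²) = 22.97 in^2
Swept volume V = A × L; t = V / Q = A·L / Q

t ≈ 3.07 s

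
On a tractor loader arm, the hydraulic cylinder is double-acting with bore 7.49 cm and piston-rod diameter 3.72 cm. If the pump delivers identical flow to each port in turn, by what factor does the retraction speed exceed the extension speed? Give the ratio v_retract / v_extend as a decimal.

Cap-side area A_cap = π/4 × (7.49 cm)² = 44.06 cm^2
Rod-side annular area A_ann = π/4 × (7.49² − 3.72²) = 33.19 cm^2
For equal Q, v ∝ 1/A, so v_ret/v_ext = A_cap/A_ann.

v_ret/v_ext ≈ 1.33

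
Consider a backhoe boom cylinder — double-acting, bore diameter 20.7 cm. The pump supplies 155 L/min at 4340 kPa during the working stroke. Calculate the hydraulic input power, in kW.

W ≈ 11.2 kW

Hydraulic power = P × Q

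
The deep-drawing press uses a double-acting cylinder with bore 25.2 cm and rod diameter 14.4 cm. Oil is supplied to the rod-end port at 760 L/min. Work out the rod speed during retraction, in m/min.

v ≈ 22.6 m/min

Rod-side annular area A_ann = π/4 × (25.2² − 14.4²) = 335.9 cm^2
Flow into the rod-end port fills the annular volume.
v = Q / A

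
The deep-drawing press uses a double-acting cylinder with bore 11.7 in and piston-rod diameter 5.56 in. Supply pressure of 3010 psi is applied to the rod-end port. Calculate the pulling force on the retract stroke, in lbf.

F ≈ 2.51e5 lbf

Rod-side annular area A_ann = π/4 × (11.7² − 5.56²) = 83.23 in^2
On retraction the pressure acts on the annular area (bore minus rod).
F = P × A_ann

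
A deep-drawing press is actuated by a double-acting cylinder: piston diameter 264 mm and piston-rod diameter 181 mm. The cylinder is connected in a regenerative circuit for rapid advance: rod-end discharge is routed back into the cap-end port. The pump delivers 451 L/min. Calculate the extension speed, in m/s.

v ≈ 0.292 m/s

In regeneration the rod-end outflow joins the pump flow into the cap end, so the net volume the pump must supply per unit advance equals the rod cross-section area.
Rod cross-section A_rod = π/4 × (181 mm)² = 25730 mm^2
v = Q_pump / A_rod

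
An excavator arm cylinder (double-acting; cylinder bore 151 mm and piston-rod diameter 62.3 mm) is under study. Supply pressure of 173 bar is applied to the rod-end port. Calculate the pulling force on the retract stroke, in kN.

F ≈ 257 kN

Rod-side annular area A_ann = π/4 × (151² − 62.3²) = 14860 mm^2
On retraction the pressure acts on the annular area (bore minus rod).
F = P × A_ann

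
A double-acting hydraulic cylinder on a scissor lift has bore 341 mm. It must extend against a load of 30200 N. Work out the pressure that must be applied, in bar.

P ≈ 3.31 bar

Cap-side area A_cap = π/4 × (341 mm)² = 91330 mm^2
P = F / A = 30200 N / A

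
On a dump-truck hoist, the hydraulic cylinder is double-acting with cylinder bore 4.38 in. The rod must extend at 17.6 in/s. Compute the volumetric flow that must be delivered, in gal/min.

Cap-side area A_cap = π/4 × (4.38 in)² = 15.07 in^2
Q = A × v

Q ≈ 68.9 gal/min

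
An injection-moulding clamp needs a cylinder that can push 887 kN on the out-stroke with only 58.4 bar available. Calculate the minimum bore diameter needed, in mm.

D ≈ 440 mm

Extension force acts on the full piston face: F = P × (π/4)D².
D = √(4F / (πP)) = √(4 × 887 kN / (π × 58.4 bar))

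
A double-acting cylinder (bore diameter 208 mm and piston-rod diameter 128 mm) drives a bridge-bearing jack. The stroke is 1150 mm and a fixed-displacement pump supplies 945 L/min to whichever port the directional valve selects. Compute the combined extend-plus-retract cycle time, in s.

t ≈ 4.02 s

Cap-side area A_cap = π/4 × (208 mm)² = 33980 mm^2
Rod-side annular area A_ann = π/4 × (208² − 128²) = 21110 mm^2
t_ext = A_cap·L/Q = 2.481 s
t_ret = A_ann·L/Q = 1.541 s
t_cycle = t_ext + t_ret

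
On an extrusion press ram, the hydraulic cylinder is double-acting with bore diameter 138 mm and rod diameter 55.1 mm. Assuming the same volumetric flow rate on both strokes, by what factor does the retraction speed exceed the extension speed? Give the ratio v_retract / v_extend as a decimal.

Cap-side area A_cap = π/4 × (138 mm)² = 14960 mm^2
Rod-side annular area A_ann = π/4 × (138² − 55.1²) = 12570 mm^2
For equal Q, v ∝ 1/A, so v_ret/v_ext = A_cap/A_ann.

v_ret/v_ext ≈ 1.19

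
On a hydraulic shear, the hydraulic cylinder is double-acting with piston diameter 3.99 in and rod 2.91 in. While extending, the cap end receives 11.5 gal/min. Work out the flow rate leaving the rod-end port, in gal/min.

Q_out ≈ 5.38 gal/min

Cap-side area A_cap = π/4 × (3.99 in)² = 12.50 in^2
Rod-side annular area A_ann = π/4 × (3.99² − 2.91²) = 5.853 in^2
Piston speed v = Q_in/A_cap; rod-end outflow Q_out = v × A_ann = Q_in × A_ann/A_cap.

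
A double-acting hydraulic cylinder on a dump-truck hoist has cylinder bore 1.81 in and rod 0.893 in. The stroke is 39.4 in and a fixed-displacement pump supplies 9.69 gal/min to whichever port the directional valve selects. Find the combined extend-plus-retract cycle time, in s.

t ≈ 4.77 s

Cap-side area A_cap = π/4 × (1.81 in)² = 2.573 in^2
Rod-side annular area A_ann = π/4 × (1.81² − 0.893²) = 1.947 in^2
t_ext = A_cap·L/Q = 2.717 s
t_ret = A_ann·L/Q = 2.056 s
t_cycle = t_ext + t_ret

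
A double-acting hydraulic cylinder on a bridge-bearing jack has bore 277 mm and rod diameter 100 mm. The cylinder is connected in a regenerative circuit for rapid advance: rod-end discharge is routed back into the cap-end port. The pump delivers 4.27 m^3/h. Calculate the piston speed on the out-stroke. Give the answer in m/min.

In regeneration the rod-end outflow joins the pump flow into the cap end, so the net volume the pump must supply per unit advance equals the rod cross-section area.
Rod cross-section A_rod = π/4 × (100 mm)² = 7854 mm^2
v = Q_pump / A_rod

v ≈ 9.06 m/min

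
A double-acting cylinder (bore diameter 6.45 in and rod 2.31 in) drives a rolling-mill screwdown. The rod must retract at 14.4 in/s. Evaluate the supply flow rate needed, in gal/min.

Rod-side annular area A_ann = π/4 × (6.45² − 2.31²) = 28.48 in^2
Q = A × v

Q ≈ 107 gal/min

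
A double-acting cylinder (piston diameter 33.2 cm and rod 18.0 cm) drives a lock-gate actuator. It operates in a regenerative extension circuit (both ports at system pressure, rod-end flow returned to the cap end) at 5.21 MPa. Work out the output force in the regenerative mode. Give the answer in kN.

With equal pressure on both faces, forces on the annular region cancel; the net push is pressure × rod cross-section.
Rod cross-section A_rod = π/4 × (18.0 cm)² = 254.5 cm^2
F = P × A_rod

F ≈ 133 kN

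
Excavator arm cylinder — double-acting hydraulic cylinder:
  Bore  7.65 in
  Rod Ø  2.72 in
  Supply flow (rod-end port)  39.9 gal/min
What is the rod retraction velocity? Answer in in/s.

Rod-side annular area A_ann = π/4 × (7.65² − 2.72²) = 40.15 in^2
Flow into the rod-end port fills the annular volume.
v = Q / A

v ≈ 3.83 in/s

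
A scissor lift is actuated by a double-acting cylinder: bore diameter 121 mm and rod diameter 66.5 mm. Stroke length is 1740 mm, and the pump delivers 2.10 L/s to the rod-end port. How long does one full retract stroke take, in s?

Rod-side annular area A_ann = π/4 × (121² − 66.5²) = 8026 mm^2
Swept volume V = A × L; t = V / Q = A·L / Q

t ≈ 6.65 s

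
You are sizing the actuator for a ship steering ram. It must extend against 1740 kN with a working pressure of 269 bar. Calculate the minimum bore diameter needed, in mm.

Extension force acts on the full piston face: F = P × (π/4)D².
D = √(4F / (πP)) = √(4 × 1740 kN / (π × 269 bar))

D ≈ 287 mm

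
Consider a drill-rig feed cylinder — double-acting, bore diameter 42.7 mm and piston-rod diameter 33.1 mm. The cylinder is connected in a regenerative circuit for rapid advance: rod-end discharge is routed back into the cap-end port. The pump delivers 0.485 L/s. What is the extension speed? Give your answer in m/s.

v ≈ 0.564 m/s

In regeneration the rod-end outflow joins the pump flow into the cap end, so the net volume the pump must supply per unit advance equals the rod cross-section area.
Rod cross-section A_rod = π/4 × (33.1 mm)² = 860.5 mm^2
v = Q_pump / A_rod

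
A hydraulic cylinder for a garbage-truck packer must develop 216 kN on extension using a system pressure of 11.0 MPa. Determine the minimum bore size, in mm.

D ≈ 158 mm

Extension force acts on the full piston face: F = P × (π/4)D².
D = √(4F / (πP)) = √(4 × 216 kN / (π × 11.0 MPa))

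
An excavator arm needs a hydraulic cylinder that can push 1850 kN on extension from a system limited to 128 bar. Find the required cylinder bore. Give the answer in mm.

D ≈ 429 mm

Extension force acts on the full piston face: F = P × (π/4)D².
D = √(4F / (πP)) = √(4 × 1850 kN / (π × 128 bar))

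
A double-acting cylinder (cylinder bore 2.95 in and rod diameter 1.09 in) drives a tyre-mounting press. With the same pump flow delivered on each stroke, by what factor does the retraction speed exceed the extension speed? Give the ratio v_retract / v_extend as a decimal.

v_ret/v_ext ≈ 1.16

Cap-side area A_cap = π/4 × (2.95 in)² = 6.835 in^2
Rod-side annular area A_ann = π/4 × (2.95² − 1.09²) = 5.902 in^2
For equal Q, v ∝ 1/A, so v_ret/v_ext = A_cap/A_ann.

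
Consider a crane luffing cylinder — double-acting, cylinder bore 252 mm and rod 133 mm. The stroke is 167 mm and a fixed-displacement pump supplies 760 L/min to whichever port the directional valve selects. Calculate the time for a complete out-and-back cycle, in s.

Cap-side area A_cap = π/4 × (252 mm)² = 49880 mm^2
Rod-side annular area A_ann = π/4 × (252² − 133²) = 35980 mm^2
t_ext = A_cap·L/Q = 0.6576 s
t_ret = A_ann·L/Q = 0.4744 s
t_cycle = t_ext + t_ret

t ≈ 1.13 s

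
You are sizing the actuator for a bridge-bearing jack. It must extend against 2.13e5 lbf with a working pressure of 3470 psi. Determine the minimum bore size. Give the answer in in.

D ≈ 8.84 in

Extension force acts on the full piston face: F = P × (π/4)D².
D = √(4F / (πP)) = √(4 × 2.13e5 lbf / (π × 3470 psi))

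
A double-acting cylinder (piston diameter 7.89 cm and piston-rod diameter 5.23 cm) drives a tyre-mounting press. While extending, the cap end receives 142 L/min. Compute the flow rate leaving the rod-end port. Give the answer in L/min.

Q_out ≈ 79.6 L/min

Cap-side area A_cap = π/4 × (7.89 cm)² = 48.89 cm^2
Rod-side annular area A_ann = π/4 × (7.89² − 5.23²) = 27.41 cm^2
Piston speed v = Q_in/A_cap; rod-end outflow Q_out = v × A_ann = Q_in × A_ann/A_cap.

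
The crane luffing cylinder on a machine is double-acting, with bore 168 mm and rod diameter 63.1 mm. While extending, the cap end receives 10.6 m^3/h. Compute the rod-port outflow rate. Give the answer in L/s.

Cap-side area A_cap = π/4 × (168 mm)² = 22170 mm^2
Rod-side annular area A_ann = π/4 × (168² − 63.1²) = 19040 mm^2
Piston speed v = Q_in/A_cap; rod-end outflow Q_out = v × A_ann = Q_in × A_ann/A_cap.

Q_out ≈ 2.53 L/s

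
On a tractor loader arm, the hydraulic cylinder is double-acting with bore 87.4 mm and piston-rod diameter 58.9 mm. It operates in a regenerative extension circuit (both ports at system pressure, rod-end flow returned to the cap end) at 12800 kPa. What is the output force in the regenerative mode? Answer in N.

With equal pressure on both faces, forces on the annular region cancel; the net push is pressure × rod cross-section.
Rod cross-section A_rod = π/4 × (58.9 mm)² = 2725 mm^2
F = P × A_rod

F ≈ 34900 N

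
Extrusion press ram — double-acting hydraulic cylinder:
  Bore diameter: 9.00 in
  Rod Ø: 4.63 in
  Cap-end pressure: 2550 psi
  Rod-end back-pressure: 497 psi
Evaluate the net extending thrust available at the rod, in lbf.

F ≈ 1.39e5 lbf

Cap-side area A_cap = π/4 × (9.00 in)² = 63.62 in^2
Rod-side annular area A_ann = π/4 × (9.00² − 4.63²) = 46.78 in^2
Net thrust = P_cap·A_cap − P_rod·A_ann = 1.622e5 lbf − 23250 lbf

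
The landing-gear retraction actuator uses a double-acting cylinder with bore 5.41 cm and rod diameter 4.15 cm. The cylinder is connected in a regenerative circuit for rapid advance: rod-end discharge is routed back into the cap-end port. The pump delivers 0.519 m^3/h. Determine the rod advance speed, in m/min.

v ≈ 6.39 m/min

In regeneration the rod-end outflow joins the pump flow into the cap end, so the net volume the pump must supply per unit advance equals the rod cross-section area.
Rod cross-section A_rod = π/4 × (4.15 cm)² = 13.53 cm^2
v = Q_pump / A_rod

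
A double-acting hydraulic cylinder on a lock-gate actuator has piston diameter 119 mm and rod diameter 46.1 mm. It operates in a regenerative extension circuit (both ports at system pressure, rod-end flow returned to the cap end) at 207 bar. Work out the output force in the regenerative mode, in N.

F ≈ 34600 N

With equal pressure on both faces, forces on the annular region cancel; the net push is pressure × rod cross-section.
Rod cross-section A_rod = π/4 × (46.1 mm)² = 1669 mm^2
F = P × A_rod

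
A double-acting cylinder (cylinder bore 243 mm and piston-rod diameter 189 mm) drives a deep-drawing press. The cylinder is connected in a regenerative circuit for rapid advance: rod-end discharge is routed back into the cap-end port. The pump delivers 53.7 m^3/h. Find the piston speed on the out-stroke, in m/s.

In regeneration the rod-end outflow joins the pump flow into the cap end, so the net volume the pump must supply per unit advance equals the rod cross-section area.
Rod cross-section A_rod = π/4 × (189 mm)² = 28060 mm^2
v = Q_pump / A_rod

v ≈ 0.532 m/s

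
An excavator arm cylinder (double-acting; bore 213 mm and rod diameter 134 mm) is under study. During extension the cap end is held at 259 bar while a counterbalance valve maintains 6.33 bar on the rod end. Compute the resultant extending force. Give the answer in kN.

F ≈ 909 kN

Cap-side area A_cap = π/4 × (213 mm)² = 35630 mm^2
Rod-side annular area A_ann = π/4 × (213² − 134²) = 21530 mm^2
Net thrust = P_cap·A_cap − P_rod·A_ann = 922.9 kN − 13.63 kN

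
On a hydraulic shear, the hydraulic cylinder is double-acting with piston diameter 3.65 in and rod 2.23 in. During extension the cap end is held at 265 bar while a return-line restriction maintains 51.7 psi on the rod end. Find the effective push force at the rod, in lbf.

F ≈ 39900 lbf

Cap-side area A_cap = π/4 × (3.65 in)² = 10.46 in^2
Rod-side annular area A_ann = π/4 × (3.65² − 2.23²) = 6.558 in^2
Net thrust = P_cap·A_cap − P_rod·A_ann = 40220 lbf − 339.0 lbf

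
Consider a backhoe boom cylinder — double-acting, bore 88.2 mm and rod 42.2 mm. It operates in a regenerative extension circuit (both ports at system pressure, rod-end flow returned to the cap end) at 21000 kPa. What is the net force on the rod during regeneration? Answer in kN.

With equal pressure on both faces, forces on the annular region cancel; the net push is pressure × rod cross-section.
Rod cross-section A_rod = π/4 × (42.2 mm)² = 1399 mm^2
F = P × A_rod

F ≈ 29.4 kN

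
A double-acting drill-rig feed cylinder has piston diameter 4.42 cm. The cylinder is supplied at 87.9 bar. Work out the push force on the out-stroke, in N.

Cap-side area A_cap = π/4 × (4.42 cm)² = 15.34 cm^2
F = P × A_cap = 87.9 bar × A_cap

F ≈ 13500 N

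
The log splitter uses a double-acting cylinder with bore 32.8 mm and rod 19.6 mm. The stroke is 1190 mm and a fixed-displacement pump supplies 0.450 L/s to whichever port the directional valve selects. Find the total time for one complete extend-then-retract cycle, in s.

t ≈ 3.67 s

Cap-side area A_cap = π/4 × (32.8 mm)² = 845.0 mm^2
Rod-side annular area A_ann = π/4 × (32.8² − 19.6²) = 543.2 mm^2
t_ext = A_cap·L/Q = 2.234 s
t_ret = A_ann·L/Q = 1.437 s
t_cycle = t_ext + t_ret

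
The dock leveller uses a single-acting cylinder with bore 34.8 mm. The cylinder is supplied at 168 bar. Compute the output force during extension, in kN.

F ≈ 16.0 kN

Cap-side area A_cap = π/4 × (34.8 mm)² = 951.1 mm^2
F = P × A_cap = 168 bar × A_cap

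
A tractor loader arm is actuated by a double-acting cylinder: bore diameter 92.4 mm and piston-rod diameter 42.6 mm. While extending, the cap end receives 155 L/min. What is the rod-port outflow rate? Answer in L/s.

Q_out ≈ 2.03 L/s

Cap-side area A_cap = π/4 × (92.4 mm)² = 6706 mm^2
Rod-side annular area A_ann = π/4 × (92.4² − 42.6²) = 5280 mm^2
Piston speed v = Q_in/A_cap; rod-end outflow Q_out = v × A_ann = Q_in × A_ann/A_cap.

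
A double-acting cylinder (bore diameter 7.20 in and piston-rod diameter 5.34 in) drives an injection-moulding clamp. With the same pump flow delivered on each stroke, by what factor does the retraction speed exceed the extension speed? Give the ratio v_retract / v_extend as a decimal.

Cap-side area A_cap = π/4 × (7.20 in)² = 40.72 in^2
Rod-side annular area A_ann = π/4 × (7.20² − 5.34²) = 18.32 in^2
For equal Q, v ∝ 1/A, so v_ret/v_ext = A_cap/A_ann.

v_ret/v_ext ≈ 2.22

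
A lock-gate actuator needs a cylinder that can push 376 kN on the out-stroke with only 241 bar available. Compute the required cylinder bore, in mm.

Extension force acts on the full piston face: F = P × (π/4)D².
D = √(4F / (πP)) = √(4 × 376 kN / (π × 241 bar))

D ≈ 141 mm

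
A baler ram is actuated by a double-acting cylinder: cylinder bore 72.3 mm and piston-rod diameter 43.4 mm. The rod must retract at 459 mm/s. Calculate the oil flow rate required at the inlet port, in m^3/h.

Rod-side annular area A_ann = π/4 × (72.3² − 43.4²) = 2626 mm^2
Q = A × v

Q ≈ 4.34 m^3/h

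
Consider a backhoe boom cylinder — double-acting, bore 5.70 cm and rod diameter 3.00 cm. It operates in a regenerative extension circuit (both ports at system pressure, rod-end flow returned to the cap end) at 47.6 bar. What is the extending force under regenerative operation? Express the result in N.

With equal pressure on both faces, forces on the annular region cancel; the net push is pressure × rod cross-section.
Rod cross-section A_rod = π/4 × (3.00 cm)² = 7.069 cm^2
F = P × A_rod

F ≈ 3360 N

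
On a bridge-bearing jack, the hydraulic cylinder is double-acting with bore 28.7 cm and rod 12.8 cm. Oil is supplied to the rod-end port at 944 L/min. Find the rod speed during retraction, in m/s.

Rod-side annular area A_ann = π/4 × (28.7² − 12.8²) = 518.2 cm^2
Flow into the rod-end port fills the annular volume.
v = Q / A

v ≈ 0.304 m/s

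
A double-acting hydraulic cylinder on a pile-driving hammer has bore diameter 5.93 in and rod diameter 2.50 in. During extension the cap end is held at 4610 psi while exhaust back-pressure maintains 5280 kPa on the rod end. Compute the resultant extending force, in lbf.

F ≈ 1.10e5 lbf

Cap-side area A_cap = π/4 × (5.93 in)² = 27.62 in^2
Rod-side annular area A_ann = π/4 × (5.93² − 2.50²) = 22.71 in^2
Net thrust = P_cap·A_cap − P_rod·A_ann = 1.273e5 lbf − 17390 lbf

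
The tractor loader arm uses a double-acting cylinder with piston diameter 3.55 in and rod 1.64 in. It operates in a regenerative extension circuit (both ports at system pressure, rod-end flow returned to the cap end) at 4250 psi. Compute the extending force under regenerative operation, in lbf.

With equal pressure on both faces, forces on the annular region cancel; the net push is pressure × rod cross-section.
Rod cross-section A_rod = π/4 × (1.64 in)² = 2.112 in^2
F = P × A_rod

F ≈ 8980 lbf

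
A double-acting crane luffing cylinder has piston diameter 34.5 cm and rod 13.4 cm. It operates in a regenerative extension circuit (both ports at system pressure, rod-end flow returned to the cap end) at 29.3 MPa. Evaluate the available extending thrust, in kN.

With equal pressure on both faces, forces on the annular region cancel; the net push is pressure × rod cross-section.
Rod cross-section A_rod = π/4 × (13.4 cm)² = 141.0 cm^2
F = P × A_rod

F ≈ 413 kN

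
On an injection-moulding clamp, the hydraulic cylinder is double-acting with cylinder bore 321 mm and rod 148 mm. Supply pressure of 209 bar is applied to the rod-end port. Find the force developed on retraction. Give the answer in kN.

Rod-side annular area A_ann = π/4 × (321² − 148²) = 63720 mm^2
On retraction the pressure acts on the annular area (bore minus rod).
F = P × A_ann

F ≈ 1330 kN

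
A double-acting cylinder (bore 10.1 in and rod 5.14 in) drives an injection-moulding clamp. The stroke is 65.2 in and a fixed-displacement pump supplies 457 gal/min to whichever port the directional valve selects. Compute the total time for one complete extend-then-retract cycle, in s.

Cap-side area A_cap = π/4 × (10.1 in)² = 80.12 in^2
Rod-side annular area A_ann = π/4 × (10.1² − 5.14²) = 59.37 in^2
t_ext = A_cap·L/Q = 2.969 s
t_ret = A_ann·L/Q = 2.200 s
t_cycle = t_ext + t_ret

t ≈ 5.17 s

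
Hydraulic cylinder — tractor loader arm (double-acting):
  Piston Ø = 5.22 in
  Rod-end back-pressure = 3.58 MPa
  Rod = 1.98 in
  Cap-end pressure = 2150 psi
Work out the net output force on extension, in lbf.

Cap-side area A_cap = π/4 × (5.22 in)² = 21.40 in^2
Rod-side annular area A_ann = π/4 × (5.22² − 1.98²) = 18.32 in^2
Net thrust = P_cap·A_cap − P_rod·A_ann = 46010 lbf − 9513 lbf

F ≈ 36500 lbf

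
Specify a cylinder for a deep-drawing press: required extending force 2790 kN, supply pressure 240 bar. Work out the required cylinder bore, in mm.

D ≈ 385 mm

Extension force acts on the full piston face: F = P × (π/4)D².
D = √(4F / (πP)) = √(4 × 2790 kN / (π × 240 bar))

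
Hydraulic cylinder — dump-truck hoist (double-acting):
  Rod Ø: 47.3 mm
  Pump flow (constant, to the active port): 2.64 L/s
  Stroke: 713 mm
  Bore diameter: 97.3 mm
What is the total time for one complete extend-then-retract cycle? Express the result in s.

Cap-side area A_cap = π/4 × (97.3 mm)² = 7436 mm^2
Rod-side annular area A_ann = π/4 × (97.3² − 47.3²) = 5678 mm^2
t_ext = A_cap·L/Q = 2.008 s
t_ret = A_ann·L/Q = 1.534 s
t_cycle = t_ext + t_ret

t ≈ 3.54 s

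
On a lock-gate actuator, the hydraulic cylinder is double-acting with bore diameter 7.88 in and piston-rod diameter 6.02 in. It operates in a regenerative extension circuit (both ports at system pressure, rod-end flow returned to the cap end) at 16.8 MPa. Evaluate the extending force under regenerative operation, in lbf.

F ≈ 69400 lbf

With equal pressure on both faces, forces on the annular region cancel; the net push is pressure × rod cross-section.
Rod cross-section A_rod = π/4 × (6.02 in)² = 28.46 in^2
F = P × A_rod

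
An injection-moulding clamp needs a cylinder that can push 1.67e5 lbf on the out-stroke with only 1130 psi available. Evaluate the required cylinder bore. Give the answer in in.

D ≈ 13.7 in

Extension force acts on the full piston face: F = P × (π/4)D².
D = √(4F / (πP)) = √(4 × 1.67e5 lbf / (π × 1130 psi))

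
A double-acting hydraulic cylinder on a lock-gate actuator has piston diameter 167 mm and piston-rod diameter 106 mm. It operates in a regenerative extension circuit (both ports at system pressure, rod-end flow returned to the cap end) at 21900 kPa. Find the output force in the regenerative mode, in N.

With equal pressure on both faces, forces on the annular region cancel; the net push is pressure × rod cross-section.
Rod cross-section A_rod = π/4 × (106 mm)² = 8825 mm^2
F = P × A_rod

F ≈ 1.93e5 N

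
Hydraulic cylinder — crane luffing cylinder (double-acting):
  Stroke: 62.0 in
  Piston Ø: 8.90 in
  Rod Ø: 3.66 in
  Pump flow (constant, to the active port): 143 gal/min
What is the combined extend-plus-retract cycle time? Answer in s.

Cap-side area A_cap = π/4 × (8.90 in)² = 62.21 in^2
Rod-side annular area A_ann = π/4 × (8.90² − 3.66²) = 51.69 in^2
t_ext = A_cap·L/Q = 7.006 s
t_ret = A_ann·L/Q = 5.821 s
t_cycle = t_ext + t_ret

t ≈ 12.8 s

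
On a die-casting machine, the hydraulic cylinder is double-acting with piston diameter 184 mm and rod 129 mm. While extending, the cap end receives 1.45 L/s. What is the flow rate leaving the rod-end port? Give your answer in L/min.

Cap-side area A_cap = π/4 × (184 mm)² = 26590 mm^2
Rod-side annular area A_ann = π/4 × (184² − 129²) = 13520 mm^2
Piston speed v = Q_in/A_cap; rod-end outflow Q_out = v × A_ann = Q_in × A_ann/A_cap.

Q_out ≈ 44.2 L/min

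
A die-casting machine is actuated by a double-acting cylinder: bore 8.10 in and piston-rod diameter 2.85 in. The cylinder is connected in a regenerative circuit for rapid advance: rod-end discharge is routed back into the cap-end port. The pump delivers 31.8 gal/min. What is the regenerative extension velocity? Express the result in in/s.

v ≈ 19.2 in/s

In regeneration the rod-end outflow joins the pump flow into the cap end, so the net volume the pump must supply per unit advance equals the rod cross-section area.
Rod cross-section A_rod = π/4 × (2.85 in)² = 6.379 in^2
v = Q_pump / A_rod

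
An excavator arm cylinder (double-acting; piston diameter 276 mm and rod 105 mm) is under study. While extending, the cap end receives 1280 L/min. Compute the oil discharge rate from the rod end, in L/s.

Q_out ≈ 18.2 L/s

Cap-side area A_cap = π/4 × (276 mm)² = 59830 mm^2
Rod-side annular area A_ann = π/4 × (276² − 105²) = 51170 mm^2
Piston speed v = Q_in/A_cap; rod-end outflow Q_out = v × A_ann = Q_in × A_ann/A_cap.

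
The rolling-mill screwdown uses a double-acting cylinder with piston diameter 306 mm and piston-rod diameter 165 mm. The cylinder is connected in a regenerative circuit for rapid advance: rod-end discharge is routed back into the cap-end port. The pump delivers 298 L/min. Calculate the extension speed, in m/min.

v ≈ 13.9 m/min

In regeneration the rod-end outflow joins the pump flow into the cap end, so the net volume the pump must supply per unit advance equals the rod cross-section area.
Rod cross-section A_rod = π/4 × (165 mm)² = 21380 mm^2
v = Q_pump / A_rod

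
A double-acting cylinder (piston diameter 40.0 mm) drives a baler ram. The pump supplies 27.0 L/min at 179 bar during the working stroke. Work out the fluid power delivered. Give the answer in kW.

Hydraulic power = P × Q

W ≈ 8.06 kW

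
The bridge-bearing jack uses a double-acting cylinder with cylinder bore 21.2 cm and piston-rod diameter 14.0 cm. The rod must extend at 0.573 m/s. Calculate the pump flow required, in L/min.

Q ≈ 1210 L/min

Cap-side area A_cap = π/4 × (21.2 cm)² = 353.0 cm^2
Q = A × v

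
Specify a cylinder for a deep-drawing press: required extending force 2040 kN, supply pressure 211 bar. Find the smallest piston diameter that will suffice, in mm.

D ≈ 351 mm

Extension force acts on the full piston face: F = P × (π/4)D².
D = √(4F / (πP)) = √(4 × 2040 kN / (π × 211 bar))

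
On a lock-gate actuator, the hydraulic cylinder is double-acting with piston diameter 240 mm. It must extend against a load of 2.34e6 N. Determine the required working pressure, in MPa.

P ≈ 51.7 MPa

Cap-side area A_cap = π/4 × (240 mm)² = 45240 mm^2
P = F / A = 2.34e6 N / A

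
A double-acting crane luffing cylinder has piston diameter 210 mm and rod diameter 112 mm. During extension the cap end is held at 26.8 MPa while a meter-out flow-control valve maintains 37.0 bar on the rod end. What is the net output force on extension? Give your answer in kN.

Cap-side area A_cap = π/4 × (210 mm)² = 34640 mm^2
Rod-side annular area A_ann = π/4 × (210² − 112²) = 24780 mm^2
Net thrust = P_cap·A_cap − P_rod·A_ann = 928.2 kN − 91.70 kN

F ≈ 837 kN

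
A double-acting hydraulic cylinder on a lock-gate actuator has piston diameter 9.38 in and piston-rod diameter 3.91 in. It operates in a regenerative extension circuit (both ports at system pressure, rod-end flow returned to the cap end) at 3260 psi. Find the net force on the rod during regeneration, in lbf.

With equal pressure on both faces, forces on the annular region cancel; the net push is pressure × rod cross-section.
Rod cross-section A_rod = π/4 × (3.91 in)² = 12.01 in^2
F = P × A_rod

F ≈ 39100 lbf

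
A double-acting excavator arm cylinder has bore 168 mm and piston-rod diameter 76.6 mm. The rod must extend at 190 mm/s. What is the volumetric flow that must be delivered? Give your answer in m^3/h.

Cap-side area A_cap = π/4 × (168 mm)² = 22170 mm^2
Q = A × v

Q ≈ 15.2 m^3/h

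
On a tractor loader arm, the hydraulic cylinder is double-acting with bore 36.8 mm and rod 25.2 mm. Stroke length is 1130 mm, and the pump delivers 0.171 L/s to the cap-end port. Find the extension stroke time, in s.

Cap-side area A_cap = π/4 × (36.8 mm)² = 1064 mm^2
Swept volume V = A × L; t = V / Q = A·L / Q

t ≈ 7.03 s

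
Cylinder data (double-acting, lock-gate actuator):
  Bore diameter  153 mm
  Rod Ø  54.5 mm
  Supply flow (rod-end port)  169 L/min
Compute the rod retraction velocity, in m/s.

Rod-side annular area A_ann = π/4 × (153² − 54.5²) = 16050 mm^2
Flow into the rod-end port fills the annular volume.
v = Q / A

v ≈ 0.175 m/s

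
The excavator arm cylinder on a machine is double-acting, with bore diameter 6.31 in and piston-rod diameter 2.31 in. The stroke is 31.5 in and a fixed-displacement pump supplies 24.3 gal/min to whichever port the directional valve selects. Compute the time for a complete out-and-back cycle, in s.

Cap-side area A_cap = π/4 × (6.31 in)² = 31.27 in^2
Rod-side annular area A_ann = π/4 × (6.31² − 2.31²) = 27.08 in^2
t_ext = A_cap·L/Q = 10.53 s
t_ret = A_ann·L/Q = 9.118 s
t_cycle = t_ext + t_ret

t ≈ 19.6 s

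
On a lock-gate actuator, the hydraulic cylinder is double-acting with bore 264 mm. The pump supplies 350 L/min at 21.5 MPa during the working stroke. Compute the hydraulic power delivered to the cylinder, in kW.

Hydraulic power = P × Q

W ≈ 125 kW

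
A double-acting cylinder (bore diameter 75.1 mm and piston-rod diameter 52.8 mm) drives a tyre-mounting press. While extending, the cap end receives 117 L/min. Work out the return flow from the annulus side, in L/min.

Cap-side area A_cap = π/4 × (75.1 mm)² = 4430 mm^2
Rod-side annular area A_ann = π/4 × (75.1² − 52.8²) = 2240 mm^2
Piston speed v = Q_in/A_cap; rod-end outflow Q_out = v × A_ann = Q_in × A_ann/A_cap.

Q_out ≈ 59.2 L/min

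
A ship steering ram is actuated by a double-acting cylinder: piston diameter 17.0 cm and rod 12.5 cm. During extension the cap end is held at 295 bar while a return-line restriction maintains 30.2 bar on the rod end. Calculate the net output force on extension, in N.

F ≈ 6.38e5 N

Cap-side area A_cap = π/4 × (17.0 cm)² = 227.0 cm^2
Rod-side annular area A_ann = π/4 × (17.0² − 12.5²) = 104.3 cm^2
Net thrust = P_cap·A_cap − P_rod·A_ann = 6.696e5 N − 31490 N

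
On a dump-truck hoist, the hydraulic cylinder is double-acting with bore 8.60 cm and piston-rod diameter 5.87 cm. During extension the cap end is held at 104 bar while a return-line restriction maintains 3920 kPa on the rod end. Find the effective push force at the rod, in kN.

Cap-side area A_cap = π/4 × (8.60 cm)² = 58.09 cm^2
Rod-side annular area A_ann = π/4 × (8.60² − 5.87²) = 31.03 cm^2
Net thrust = P_cap·A_cap − P_rod·A_ann = 60.41 kN − 12.16 kN

F ≈ 48.2 kN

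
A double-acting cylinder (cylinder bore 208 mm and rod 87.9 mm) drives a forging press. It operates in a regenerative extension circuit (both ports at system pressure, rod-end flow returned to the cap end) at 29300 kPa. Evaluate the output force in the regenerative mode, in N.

With equal pressure on both faces, forces on the annular region cancel; the net push is pressure × rod cross-section.
Rod cross-section A_rod = π/4 × (87.9 mm)² = 6068 mm^2
F = P × A_rod

F ≈ 1.78e5 N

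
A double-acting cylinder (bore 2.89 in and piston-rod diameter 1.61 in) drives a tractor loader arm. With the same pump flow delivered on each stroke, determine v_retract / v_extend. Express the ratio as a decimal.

Cap-side area A_cap = π/4 × (2.89 in)² = 6.560 in^2
Rod-side annular area A_ann = π/4 × (2.89² − 1.61²) = 4.524 in^2
For equal Q, v ∝ 1/A, so v_ret/v_ext = A_cap/A_ann.

v_ret/v_ext ≈ 1.45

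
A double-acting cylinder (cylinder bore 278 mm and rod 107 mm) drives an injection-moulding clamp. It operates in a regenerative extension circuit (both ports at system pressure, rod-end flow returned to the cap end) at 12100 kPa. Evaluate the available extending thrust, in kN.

F ≈ 109 kN

With equal pressure on both faces, forces on the annular region cancel; the net push is pressure × rod cross-section.
Rod cross-section A_rod = π/4 × (107 mm)² = 8992 mm^2
F = P × A_rod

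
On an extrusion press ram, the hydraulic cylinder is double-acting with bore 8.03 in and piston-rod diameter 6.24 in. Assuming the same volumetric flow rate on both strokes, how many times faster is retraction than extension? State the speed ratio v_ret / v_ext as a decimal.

Cap-side area A_cap = π/4 × (8.03 in)² = 50.64 in^2
Rod-side annular area A_ann = π/4 × (8.03² − 6.24²) = 20.06 in^2
For equal Q, v ∝ 1/A, so v_ret/v_ext = A_cap/A_ann.

v_ret/v_ext ≈ 2.52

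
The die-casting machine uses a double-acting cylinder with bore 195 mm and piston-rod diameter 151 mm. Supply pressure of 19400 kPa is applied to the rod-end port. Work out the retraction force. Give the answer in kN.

F ≈ 232 kN

Rod-side annular area A_ann = π/4 × (195² − 151²) = 11960 mm^2
On retraction the pressure acts on the annular area (bore minus rod).
F = P × A_ann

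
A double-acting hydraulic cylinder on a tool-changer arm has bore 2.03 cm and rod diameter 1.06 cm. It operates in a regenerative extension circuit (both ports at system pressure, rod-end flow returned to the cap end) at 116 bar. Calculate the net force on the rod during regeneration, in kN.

With equal pressure on both faces, forces on the annular region cancel; the net push is pressure × rod cross-section.
Rod cross-section A_rod = π/4 × (1.06 cm)² = 0.8825 cm^2
F = P × A_rod

F ≈ 1.02 kN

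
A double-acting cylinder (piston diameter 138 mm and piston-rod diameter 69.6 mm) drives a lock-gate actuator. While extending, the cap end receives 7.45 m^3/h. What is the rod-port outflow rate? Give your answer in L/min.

Cap-side area A_cap = π/4 × (138 mm)² = 14960 mm^2
Rod-side annular area A_ann = π/4 × (138² − 69.6²) = 11150 mm^2
Piston speed v = Q_in/A_cap; rod-end outflow Q_out = v × A_ann = Q_in × A_ann/A_cap.

Q_out ≈ 92.6 L/min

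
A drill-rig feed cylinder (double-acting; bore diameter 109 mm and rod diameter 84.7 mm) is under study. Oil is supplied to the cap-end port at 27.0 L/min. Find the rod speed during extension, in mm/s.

v ≈ 48.2 mm/s

Cap-side area A_cap = π/4 × (109 mm)² = 9331 mm^2
v = Q / A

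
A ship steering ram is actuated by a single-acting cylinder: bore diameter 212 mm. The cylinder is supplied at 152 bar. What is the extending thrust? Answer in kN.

F ≈ 537 kN

Cap-side area A_cap = π/4 × (212 mm)² = 35300 mm^2
F = P × A_cap = 152 bar × A_cap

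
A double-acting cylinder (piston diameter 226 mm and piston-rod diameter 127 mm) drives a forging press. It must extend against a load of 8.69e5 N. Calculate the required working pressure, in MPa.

Cap-side area A_cap = π/4 × (226 mm)² = 40110 mm^2
P = F / A = 8.69e5 N / A

P ≈ 21.7 MPa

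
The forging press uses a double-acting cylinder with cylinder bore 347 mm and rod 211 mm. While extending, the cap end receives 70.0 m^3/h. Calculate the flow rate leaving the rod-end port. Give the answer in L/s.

Q_out ≈ 12.3 L/s

Cap-side area A_cap = π/4 × (347 mm)² = 94570 mm^2
Rod-side annular area A_ann = π/4 × (347² − 211²) = 59600 mm^2
Piston speed v = Q_in/A_cap; rod-end outflow Q_out = v × A_ann = Q_in × A_ann/A_cap.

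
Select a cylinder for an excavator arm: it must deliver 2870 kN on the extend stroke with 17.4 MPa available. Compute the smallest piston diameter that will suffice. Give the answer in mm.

D ≈ 458 mm

Extension force acts on the full piston face: F = P × (π/4)D².
D = √(4F / (πP)) = √(4 × 2870 kN / (π × 17.4 MPa))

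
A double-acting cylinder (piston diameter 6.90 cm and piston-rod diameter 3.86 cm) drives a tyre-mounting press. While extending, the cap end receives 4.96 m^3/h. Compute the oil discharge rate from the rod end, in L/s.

Q_out ≈ 0.947 L/s

Cap-side area A_cap = π/4 × (6.90 cm)² = 37.39 cm^2
Rod-side annular area A_ann = π/4 × (6.90² − 3.86²) = 25.69 cm^2
Piston speed v = Q_in/A_cap; rod-end outflow Q_out = v × A_ann = Q_in × A_ann/A_cap.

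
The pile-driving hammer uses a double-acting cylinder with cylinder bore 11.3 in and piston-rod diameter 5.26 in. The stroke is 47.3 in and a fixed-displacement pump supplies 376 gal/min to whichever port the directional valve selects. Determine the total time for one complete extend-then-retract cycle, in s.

Cap-side area A_cap = π/4 × (11.3 in)² = 100.3 in^2
Rod-side annular area A_ann = π/4 × (11.3² − 5.26²) = 78.56 in^2
t_ext = A_cap·L/Q = 3.277 s
t_ret = A_ann·L/Q = 2.567 s
t_cycle = t_ext + t_ret

t ≈ 5.84 s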